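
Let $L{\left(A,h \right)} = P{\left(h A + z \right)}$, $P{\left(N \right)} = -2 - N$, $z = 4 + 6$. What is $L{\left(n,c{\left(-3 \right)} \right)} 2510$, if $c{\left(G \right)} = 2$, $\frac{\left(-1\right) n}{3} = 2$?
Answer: $0$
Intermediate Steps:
$n = -6$ ($n = \left(-3\right) 2 = -6$)
$z = 10$
$L{\left(A,h \right)} = -12 - A h$ ($L{\left(A,h \right)} = -2 - \left(h A + 10\right) = -2 - \left(A h + 10\right) = -2 - \left(10 + A h\right) = -12 - A h$)
$L{\left(n,c{\left(-3 \right)} \right)} 2510 = \left(-12 - \left(-6\right) 2\right) 2510 = \left(-12 + 12\right) 2510 = 0 \cdot 2510 = 0$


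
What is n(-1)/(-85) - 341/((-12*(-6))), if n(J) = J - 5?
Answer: -28553/6120 ≈ -4.6655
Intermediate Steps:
n(J) = -5 + J
n(-1)/(-85) - 341/((-12*(-6))) = (-5 - 1)/(-85) - 341/((-12*(-6))) = -6*(-1/85) - 341/72 = 6/85 - 341*1/72 = 6/85 - 341/72 = -28553/6120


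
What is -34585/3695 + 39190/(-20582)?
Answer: -85663552/7605049 ≈ -11.264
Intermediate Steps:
-34585/3695 + 39190/(-20582) = -34585*1/3695 + 39190*(-1/20582) = -6917/739 - 19595/10291 = -85663552/7605049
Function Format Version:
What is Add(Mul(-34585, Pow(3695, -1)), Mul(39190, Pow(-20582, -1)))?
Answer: Rational(-85663552, 7605049) ≈ -11.264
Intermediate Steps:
Add(Mul(-34585, Pow(3695, -1)), Mul(39190, Pow(-20582, -1))) = Add(Mul(-34585, Rational(1, 3695)), Mul(39190, Rational(-1, 20582))) = Add(Rational(-6917, 739), Rational(-19595, 10291)) = Rational(-85663552, 7605049)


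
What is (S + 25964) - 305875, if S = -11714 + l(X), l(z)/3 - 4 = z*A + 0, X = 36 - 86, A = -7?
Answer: -290563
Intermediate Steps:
X = -50
l(z) = 12 - 21*z (l(z) = 12 + 3*(z*(-7) + 0) = 12 + 3*(-7*z + 0) = 12 + 3*(-7*z) = 12 - 21*z)
S = -10652 (S = -11714 + (12 - 21*(-50)) = -11714 + (12 + 1050) = -11714 + 1062 = -10652)
(S + 25964) - 305875 = (-10652 + 25964) - 305875 = 15312 - 305875 = -290563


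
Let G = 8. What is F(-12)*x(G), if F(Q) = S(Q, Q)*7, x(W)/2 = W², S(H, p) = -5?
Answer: -4480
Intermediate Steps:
x(W) = 2*W²
F(Q) = -35 (F(Q) = -5*7 = -35)
F(-12)*x(G) = -70*8² = -70*64 = -35*128 = -4480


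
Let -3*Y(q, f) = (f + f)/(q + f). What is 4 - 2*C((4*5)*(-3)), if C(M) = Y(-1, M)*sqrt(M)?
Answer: 4 + 160*I*sqrt(15)/61 ≈ 4.0 + 10.159*I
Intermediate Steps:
Y(q, f) = -2*f/(3*(f + q)) (Y(q, f) = -(f + f)/(3*(q + f)) = -2*f/(3*(f + q)))
C(M) = -2*M**(3/2)/(-3 + 3*M) (C(M) = (-2*M/(3*M + 3*(-1)))*sqrt(M) = (-2*M/(3*M - 3))*sqrt(M) = (-2*M/(-3 + 3*M))*sqrt(M) = -2*M**(3/2)/(-3 + 3*M))
4 - 2*C((4*5)*(-3)) = 4 - (-4)*((4*5)*(-3))**(3/2)/(-3 + 3*((4*5)*(-3))) = 4 - (-4)*(20*(-3))**(3/2)/(-3 + 3*(20*(-3))) = 4 - (-4)*(-60)**(3/2)/(-3 + 3*(-60)) = 4 - (-4)*(-120*I*sqrt(15))/(-3 - 180) = 4 - (-4)*(-120*I*sqrt(15))/(-183) = 4 - (-4)*(-120*I*sqrt(15))*(-1)/183 = 4 - (-160)*I*sqrt(15)/61 = 4 + 160*I*sqrt(15)/61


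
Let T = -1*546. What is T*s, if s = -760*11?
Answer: 4564560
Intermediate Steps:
T = -546
s = -8360
T*s = -546*(-8360) = 4564560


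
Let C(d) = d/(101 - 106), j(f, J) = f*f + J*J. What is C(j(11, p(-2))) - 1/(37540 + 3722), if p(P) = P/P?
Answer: -5033969/206310 ≈ -24.400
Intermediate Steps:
p(P) = 1
j(f, J) = J**2 + f**2 (j(f, J) = f**2 + J**2 = J**2 + f**2)
C(d) = -d/5 (C(d) = d/(-5) = d*(-1/5) = -d/5)
C(j(11, p(-2))) - 1/(37540 + 3722) = -(1**2 + 11**2)/5 - 1/(37540 + 3722) = -(1 + 121)/5 - 1/41262 = -1/5*122 - 1*1/41262 = -122/5 - 1/41262 = -5033969/206310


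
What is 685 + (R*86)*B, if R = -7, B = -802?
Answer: 483489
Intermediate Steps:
685 + (R*86)*B = 685 - 7*86*(-802) = 685 - 602*(-802) = 685 + 482804 = 483489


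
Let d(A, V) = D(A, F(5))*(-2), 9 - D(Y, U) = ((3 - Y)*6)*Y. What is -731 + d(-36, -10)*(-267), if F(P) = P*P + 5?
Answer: 4502491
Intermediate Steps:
F(P) = 5 + P² (F(P) = P² + 5 = 5 + P²)
D(Y, U) = 9 - Y*(18 - 6*Y) (D(Y, U) = 9 - (3 - Y)*6*Y = 9 - (18 - 6*Y)*Y = 9 - Y*(18 - 6*Y))
d(A, V) = -18 - 12*A² + 36*A (d(A, V) = (9 - 18*A + 6*A²)*(-2) = -18 - 12*A² + 36*A)
-731 + d(-36, -10)*(-267) = -731 + (-18 - 12*(-36)² + 36*(-36))*(-267) = -731 + (-18 - 12*1296 - 1296)*(-267) = -731 + (-18 - 15552 - 1296)*(-267) = -731 - 16866*(-267) = -731 + 4503222 = 4502491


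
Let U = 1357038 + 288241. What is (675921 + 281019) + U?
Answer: 2602219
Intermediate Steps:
U = 1645279
(675921 + 281019) + U = (675921 + 281019) + 1645279 = 956940 + 1645279 = 2602219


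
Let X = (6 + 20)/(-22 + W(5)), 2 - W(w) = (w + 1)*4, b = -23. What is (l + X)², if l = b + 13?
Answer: 54289/484 ≈ 112.17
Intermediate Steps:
W(w) = -2 - 4*w (W(w) = 2 - (w + 1)*4 = 2 - (1 + w)*4 = 2 - (4 + 4*w) = 2 + (-4 - 4*w) = -2 - 4*w)
l = -10 (l = -23 + 13 = -10)
X = -13/22 (X = (6 + 20)/(-22 + (-2 - 4*5)) = 26/(-22 + (-2 - 20)) = 26/(-22 - 22) = 26/(-44) = 26*(-1/44) = -13/22 ≈ -0.59091)
(l + X)² = (-10 - 13/22)² = (-233/22)² = 54289/484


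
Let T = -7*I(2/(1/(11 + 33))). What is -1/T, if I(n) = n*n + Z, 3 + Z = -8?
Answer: 1/54131 ≈ 1.8474e-5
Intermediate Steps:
Z = -11 (Z = -3 - 8 = -11)
I(n) = -11 + n**2 (I(n) = n*n - 11 = n**2 - 11 = -11 + n**2)
T = -54131 (T = -7*(-11 + (2/(1/(11 + 33)))**2) = -7*(-11 + (2/(1/44))**2) = -7*(-11 + (2*44)**2) = -7*(-11 + 88**2) = -7*(-11 + 7744) = -7*7733 = -54131)
-1/T = -1/(-54131) = -1*(-1/54131) = 1/54131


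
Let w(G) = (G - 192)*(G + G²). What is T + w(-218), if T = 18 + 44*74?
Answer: -19392186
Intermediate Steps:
T = 3274 (T = 18 + 3256 = 3274)
w(G) = (-192 + G)*(G + G²)
T + w(-218) = 3274 - 218*(-192 + (-218)² - 191*(-218)) = 3274 - 218*(-192 + 47524 + 41638) = 3274 - 218*88970 = 3274 - 19395460 = -19392186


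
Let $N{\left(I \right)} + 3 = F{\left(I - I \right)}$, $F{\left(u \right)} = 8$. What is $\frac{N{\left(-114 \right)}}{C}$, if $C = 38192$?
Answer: $\frac{5}{38192} \approx 0.00013092$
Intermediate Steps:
$N{\left(I \right)} = 5$ ($N{\left(I \right)} = -3 + 8 = 5$)
$\frac{N{\left(-114 \right)}}{C} = \frac{5}{38192}$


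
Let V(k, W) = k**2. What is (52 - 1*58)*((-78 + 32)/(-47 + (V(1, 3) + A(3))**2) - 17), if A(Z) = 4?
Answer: 984/11 ≈ 89.455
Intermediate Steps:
(52 - 1*58)*((-78 + 32)/(-47 + (V(1, 3) + A(3))**2) - 17) = (52 - 1*58)*((-78 + 32)/(-47 + (1**2 + 4)**2) - 17) = (52 - 58)*(-46/(-47 + (1 + 4)**2) - 17) = -6*(-46/(-47 + 5**2) - 17) = -6*(-46/(-47 + 25) - 17) = -6*(-46/(-22) - 17) = -6*(-46*(-1/22) - 17) = -6*(23/11 - 17) = -6*(-164/11) = 984/11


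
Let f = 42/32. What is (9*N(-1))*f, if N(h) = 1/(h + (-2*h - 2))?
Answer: -189/16 ≈ -11.813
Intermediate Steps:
f = 21/16 (f = 42*(1/32) = 21/16 ≈ 1.3125)
N(h) = 1/(-2 - h) (N(h) = 1/(h + (-2 - 2*h)) = 1/(-2 - h))
(9*N(-1))*f = (9*(-1/(2 - 1)))*(21/16) = (9*(-1/1))*(21/16) = (9*(-1*1))*(21/16) = (9*(-1))*(21/16) = -9*21/16 = -189/16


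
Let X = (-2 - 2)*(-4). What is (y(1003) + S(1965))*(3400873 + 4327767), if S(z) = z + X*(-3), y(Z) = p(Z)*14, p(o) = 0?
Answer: 14815802880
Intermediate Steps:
y(Z) = 0 (y(Z) = 0*14 = 0)
X = 16 (X = -4*(-4) = 16)
S(z) = -48 + z (S(z) = z + 16*(-3) = z - 48 = -48 + z)
(y(1003) + S(1965))*(3400873 + 4327767) = (0 + (-48 + 1965))*(3400873 + 4327767) = (0 + 1917)*7728640 = 1917*7728640 = 14815802880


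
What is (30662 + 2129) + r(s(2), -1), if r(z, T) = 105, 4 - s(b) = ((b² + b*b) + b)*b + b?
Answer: 32896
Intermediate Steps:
s(b) = 4 - b - b*(b + 2*b²) (s(b) = 4 - (((b² + b*b) + b)*b + b) = 4 - (((b² + b²) + b)*b + b) = 4 - ((2*b² + b)*b + b) = 4 - ((b + 2*b²)*b + b) = 4 - (b*(b + 2*b²) + b) = 4 - (b + b*(b + 2*b²)) = 4 + (-b - b*(b + 2*b²)) = 4 - b - b*(b + 2*b²))
(30662 + 2129) + r(s(2), -1) = (30662 + 2129) + 105 = 32791 + 105 = 32896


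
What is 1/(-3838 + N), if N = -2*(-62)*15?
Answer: -1/1978 ≈ -0.00050556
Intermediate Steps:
N = 1860 (N = 124*15 = 1860)
1/(-3838 + N) = 1/(-3838 + 1860) = 1/(-1978) = -1/1978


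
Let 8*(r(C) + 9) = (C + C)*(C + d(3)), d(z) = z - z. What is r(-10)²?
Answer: 256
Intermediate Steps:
d(z) = 0
r(C) = -9 + C²/4 (r(C) = -9 + ((C + C)*(C + 0))/8 = -9 + ((2*C)*C)/8 = -9 + (2*C²)/8 = -9 + C²/4)
r(-10)² = (-9 + (¼)*(-10)²)² = (-9 + (¼)*100)² = (-9 + 25)² = 16² = 256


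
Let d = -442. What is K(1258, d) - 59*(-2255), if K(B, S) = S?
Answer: 132603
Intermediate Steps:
K(1258, d) - 59*(-2255) = -442 - 59*(-2255) = -442 - 1*(-133045) = -442 + 133045 = 132603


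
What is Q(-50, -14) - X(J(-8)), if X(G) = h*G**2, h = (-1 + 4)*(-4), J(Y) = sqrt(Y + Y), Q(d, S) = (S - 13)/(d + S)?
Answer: -12261/64 ≈ -191.58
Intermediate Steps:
Q(d, S) = (-13 + S)/(S + d)
J(Y) = sqrt(2)*sqrt(Y) (J(Y) = sqrt(2*Y) = sqrt(2)*sqrt(Y))
h = -12 (h = 3*(-4) = -12)
X(G) = -12*G**2
Q(-50, -14) - X(J(-8)) = (-13 - 14)/(-14 - 50) - (-12)*(sqrt(2)*sqrt(-8))**2 = -27/(-64) - (-12)*(sqrt(2)*(2*I*sqrt(2)))**2 = -1/64*(-27) - (-12)*(4*I)**2 = 27/64 - (-12)*(-16) = 27/64 - 1*192 = 27/64 - 192 = -12261/64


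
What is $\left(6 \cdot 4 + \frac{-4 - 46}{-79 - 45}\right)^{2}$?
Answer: $\frac{2289169}{3844} \approx 595.52$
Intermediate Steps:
$\left(6 \cdot 4 + \frac{-4 - 46}{-79 - 45}\right)^{2} = \left(24 - \frac{50}{-124}\right)^{2} = \left(24 - - \frac{25}{62}\right)^{2} = \left(24 + \frac{25}{62}\right)^{2} = \left(\frac{1513}{62}\right)^{2} = \frac{2289169}{3844}$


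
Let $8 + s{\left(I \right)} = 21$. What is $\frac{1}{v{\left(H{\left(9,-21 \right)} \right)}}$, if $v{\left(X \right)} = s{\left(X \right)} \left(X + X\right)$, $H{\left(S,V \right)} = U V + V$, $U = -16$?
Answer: $\frac{1}{8190} \approx 0.0001221$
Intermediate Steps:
$H{\left(S,V \right)} = - 15 V$ ($H{\left(S,V \right)} = - 16 V + V = - 15 V$)
$s{\left(I \right)} = 13$ ($s{\left(I \right)} = -8 + 21 = 13$)
$v{\left(X \right)} = 26 X$ ($v{\left(X \right)} = 13 \left(X + X\right) = 13 \cdot 2 X = 26 X$)
$\frac{1}{v{\left(H{\left(9,-21 \right)} \right)}} = \frac{1}{26 \left(\left(-15\right) \left(-21\right)\right)} = \frac{1}{26 \cdot 315} = \frac{1}{8190}$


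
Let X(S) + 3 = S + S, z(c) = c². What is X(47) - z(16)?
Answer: -165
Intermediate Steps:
X(S) = -3 + 2*S (X(S) = -3 + (S + S) = -3 + 2*S)
X(47) - z(16) = (-3 + 2*47) - 1*16² = (-3 + 94) - 1*256 = 91 - 256 = -165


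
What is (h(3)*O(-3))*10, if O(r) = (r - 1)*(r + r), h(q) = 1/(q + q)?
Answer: 40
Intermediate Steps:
h(q) = 1/(2*q)
O(r) = 2*r*(-1 + r) (O(r) = (-1 + r)*(2*r) = 2*r*(-1 + r))
(h(3)*O(-3))*10 = (((1/2)/3)*(2*(-3)*(-1 - 3)))*10 = (((1/2)*(1/3))*(2*(-3)*(-4)))*10 = ((1/6)*24)*10 = 4*10 = 40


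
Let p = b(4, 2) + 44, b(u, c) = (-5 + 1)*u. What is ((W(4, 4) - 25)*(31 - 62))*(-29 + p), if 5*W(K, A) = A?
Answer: -3751/5 ≈ -750.20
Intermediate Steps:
W(K, A) = A/5
b(u, c) = -4*u
p = 28 (p = -4*4 + 44 = -16 + 44 = 28)
((W(4, 4) - 25)*(31 - 62))*(-29 + p) = (((⅕)*4 - 25)*(31 - 62))*(-29 + 28) = ((⅘ - 25)*(-31))*(-1) = -121/5*(-31)*(-1) = (3751/5)*(-1) = -3751/5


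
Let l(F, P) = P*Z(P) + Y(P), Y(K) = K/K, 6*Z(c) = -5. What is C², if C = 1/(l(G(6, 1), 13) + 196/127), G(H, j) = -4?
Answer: 580644/39904489 ≈ 0.014551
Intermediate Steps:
Z(c) = -⅚ (Z(c) = (⅙)*(-5) = -⅚)
Y(K) = 1
l(F, P) = 1 - 5*P/6 (l(F, P) = P*(-⅚) + 1 = -5*P/6 + 1 = 1 - 5*P/6)
C = -762/6317 (C = 1/((1 - ⅚*13) + 196/127) = 1/((1 - 65/6) + 196*(1/127)) = 1/(-59/6 + 196/127) = 1/(-6317/762) = -762/6317 ≈ -0.12063)
C² = (-762/6317)² = 580644/39904489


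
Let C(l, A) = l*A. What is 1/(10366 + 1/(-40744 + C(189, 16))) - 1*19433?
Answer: -7598410213007/391005519 ≈ -19433.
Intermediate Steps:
C(l, A) = A*l
1/(10366 + 1/(-40744 + C(189, 16))) - 1*19433 = 1/(10366 + 1/(-40744 + 16*189)) - 1*19433 = 1/(10366 + 1/(-40744 + 3024)) - 19433 = 1/(10366 + 1/(-37720)) - 19433 = 1/(10366 - 1/37720) - 19433 = 1/(391005519/37720) - 19433 = 37720/391005519 - 19433 = -7598410213007/391005519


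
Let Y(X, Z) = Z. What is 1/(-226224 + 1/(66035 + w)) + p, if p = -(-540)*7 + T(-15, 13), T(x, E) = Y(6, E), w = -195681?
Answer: 111245036092419/29329036705 ≈ 3793.0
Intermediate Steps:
T(x, E) = E
p = 3793 (p = -(-540)*7 + 13 = -36*(-105) + 13 = 3780 + 13 = 3793)
1/(-226224 + 1/(66035 + w)) + p = 1/(-226224 + 1/(66035 - 195681)) + 3793 = 1/(-226224 + 1/(-129646)) + 3793 = 1/(-226224 - 1/129646) + 3793 = 1/(-29329036705/129646) + 3793 = -129646/29329036705 + 3793 = 111245036092419/29329036705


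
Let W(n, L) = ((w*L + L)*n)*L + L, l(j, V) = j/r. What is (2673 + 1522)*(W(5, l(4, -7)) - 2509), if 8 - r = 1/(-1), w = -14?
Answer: -856757435/81 ≈ -1.0577e+7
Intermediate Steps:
r = 9 (r = 8 - 1/(-1) = 8 - 1*(-1) = 8 + 1 = 9)
l(j, V) = j/9
W(n, L) = L - 13*n*L² (W(n, L) = ((-14*L + L)*n)*L + L = ((-13*L)*n)*L + L = (-13*L*n)*L + L = -13*n*L² + L = L - 13*n*L²)
(2673 + 1522)*(W(5, l(4, -7)) - 2509) = (2673 + 1522)*(((⅑)*4)*(1 - 13*(⅑)*4*5) - 2509) = 4195*(4*(1 - 13*4/9*5)/9 - 2509) = 4195*(4*(1 - 260/9)/9 - 2509) = 4195*((4/9)*(-251/9) - 2509) = 4195*(-1004/81 - 2509) = 4195*(-204233/81) = -856757435/81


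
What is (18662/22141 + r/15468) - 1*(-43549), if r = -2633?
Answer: 2130680102425/48925284 ≈ 43550.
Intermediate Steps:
(18662/22141 + r/15468) - 1*(-43549) = (18662/22141 - 2633/15468) - 1*(-43549) = (18662*(1/22141) - 2633*1/15468) + 43549 = (2666/3163 - 2633/15468) + 43549 = 32909509/48925284 + 43549 = 2130680102425/48925284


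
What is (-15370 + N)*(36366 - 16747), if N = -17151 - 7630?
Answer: -787722469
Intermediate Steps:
N = -24781
(-15370 + N)*(36366 - 16747) = (-15370 - 24781)*(36366 - 16747) = -40151*19619 = -787722469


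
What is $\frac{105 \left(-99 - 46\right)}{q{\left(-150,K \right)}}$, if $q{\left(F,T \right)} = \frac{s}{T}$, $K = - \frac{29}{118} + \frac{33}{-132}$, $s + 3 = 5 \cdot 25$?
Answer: $\frac{1781325}{28792} \approx 61.869$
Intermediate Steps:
$s = 122$ ($s = -3 + 5 \cdot 25 = -3 + 125 = 122$)
$K = - \frac{117}{236}$ ($K = \left(-29\right) \frac{1}{118} + 33 \left(- \frac{1}{132}\right) = - \frac{29}{118} - \frac{1}{4} = - \frac{117}{236} \approx -0.49576$)
$q{\left(F,T \right)} = \frac{122}{T}$
$\frac{105 \left(-99 - 46\right)}{q{\left(-150,K \right)}} = \frac{105 \left(-99 - 46\right)}{122 \frac{1}{- \frac{117}{236}}} = \frac{105 \left(-145\right)}{122 \left(- \frac{236}{117}\right)} = - \frac{15225}{- \frac{28792}{117}} = \left(-15225\right) \left(- \frac{117}{28792}\right) = \frac{1781325}{28792}$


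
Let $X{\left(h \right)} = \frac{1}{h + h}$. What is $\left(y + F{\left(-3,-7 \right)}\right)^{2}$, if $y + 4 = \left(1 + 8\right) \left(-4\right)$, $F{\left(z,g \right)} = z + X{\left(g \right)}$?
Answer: $\frac{363609}{196} \approx 1855.1$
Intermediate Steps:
$X{\left(h \right)} = \frac{1}{2 h}$
$F{\left(z,g \right)} = z + \frac{1}{2 g}$
$y = -40$ ($y = -4 + \left(1 + 8\right) \left(-4\right) = -4 + 9 \left(-4\right) = -4 - 36 = -40$)
$\left(y + F{\left(-3,-7 \right)}\right)^{2} = \left(-40 - \left(3 - \frac{1}{2 \left(-7\right)}\right)\right)^{2} = \left(-40 + \left(-3 + \frac{1}{2} \left(- \frac{1}{7}\right)\right)\right)^{2} = \left(-40 - \frac{43}{14}\right)^{2} = \left(- \frac{603}{14}\right)^{2} = \frac{363609}{196}$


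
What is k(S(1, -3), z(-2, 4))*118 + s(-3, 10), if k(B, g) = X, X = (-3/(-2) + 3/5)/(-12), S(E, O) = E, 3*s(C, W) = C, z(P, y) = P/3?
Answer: -433/20 ≈ -21.650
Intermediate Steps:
z(P, y) = P/3 (z(P, y) = P*(⅓) = P/3)
s(C, W) = C/3
X = -7/40 (X = (-3*(-½) + 3*(⅕))*(-1/12) = (3/2 + ⅗)*(-1/12) = (21/10)*(-1/12) = -7/40 ≈ -0.17500)
k(B, g) = -7/40
k(S(1, -3), z(-2, 4))*118 + s(-3, 10) = -7/40*118 + (⅓)*(-3) = -413/20 - 1 = -433/20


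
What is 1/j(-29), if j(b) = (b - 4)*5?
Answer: -1/165 ≈ -0.0060606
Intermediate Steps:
j(b) = -20 + 5*b (j(b) = (-4 + b)*5 = -20 + 5*b)
1/j(-29) = 1/(-20 + 5*(-29)) = 1/(-20 - 145) = 1/(-165) = -1/165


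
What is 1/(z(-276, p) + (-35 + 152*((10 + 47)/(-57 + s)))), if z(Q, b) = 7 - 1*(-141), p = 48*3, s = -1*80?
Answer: 137/6817 ≈ 0.020097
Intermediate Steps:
s = -80
p = 144
z(Q, b) = 148 (z(Q, b) = 7 + 141 = 148)
1/(z(-276, p) + (-35 + 152*((10 + 47)/(-57 + s)))) = 1/(148 + (-35 + 152*((10 + 47)/(-57 - 80)))) = 1/(148 + (-35 + 152*(57/(-137)))) = 1/(148 + (-35 + 152*(57*(-1/137)))) = 1/(148 + (-35 + 152*(-57/137))) = 1/(148 + (-35 - 8664/137)) = 1/(148 - 13459/137) = 1/(6817/137) = 137/6817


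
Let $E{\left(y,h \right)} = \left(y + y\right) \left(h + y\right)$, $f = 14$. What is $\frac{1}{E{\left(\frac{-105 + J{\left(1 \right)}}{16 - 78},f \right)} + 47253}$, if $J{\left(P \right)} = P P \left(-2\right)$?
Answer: $\frac{1922}{90924591} \approx 2.1138 \cdot 10^{-5}$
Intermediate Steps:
$J{\left(P \right)} = - 2 P^{2}$ ($J{\left(P \right)} = P^{2} \left(-2\right) = - 2 P^{2}$)
$E{\left(y,h \right)} = 2 y \left(h + y\right)$
$\frac{1}{E{\left(\frac{-105 + J{\left(1 \right)}}{16 - 78},f \right)} + 47253} = \frac{1}{2 \frac{-105 - 2 \cdot 1^{2}}{16 - 78} \left(14 + \frac{-105 - 2 \cdot 1^{2}}{16 - 78}\right) + 47253} = \frac{1}{2 \frac{-105 - 2}{-62} \left(14 + \frac{-105 - 2}{-62}\right) + 47253} = \frac{1}{2 \left(-105 - 2\right) \left(- \frac{1}{62}\right) \left(14 + \left(-105 - 2\right) \left(- \frac{1}{62}\right)\right) + 47253} = \frac{1}{2 \left(\left(-107\right) \left(- \frac{1}{62}\right)\right) \left(14 - - \frac{107}{62}\right) + 47253} = \frac{1}{2 \cdot \frac{107}{62} \left(14 + \frac{107}{62}\right) + 47253} = \frac{1}{2 \cdot \frac{107}{62} \cdot \frac{975}{62} + 47253} = \frac{1}{\frac{104325}{1922} + 47253} = \frac{1}{\frac{90924591}{1922}} = \frac{1922}{90924591}$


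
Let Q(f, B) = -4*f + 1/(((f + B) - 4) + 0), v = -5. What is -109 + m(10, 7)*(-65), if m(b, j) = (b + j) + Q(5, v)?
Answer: 409/4 ≈ 102.25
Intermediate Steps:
Q(f, B) = 1/(-4 + B + f) - 4*f (Q(f, B) = -4*f + 1/(((B + f) - 4) + 0) = -4*f + 1/((-4 + B + f) + 0) = -4*f + 1/(-4 + B + f) = 1/(-4 + B + f) - 4*f)
m(b, j) = -81/4 + b + j (m(b, j) = (b + j) + (1 - 4*5**2 + 16*5 - 4*(-5)*5)/(-4 - 5 + 5) = (b + j) + (1 - 4*25 + 80 + 100)/(-4) = (b + j) - (1 - 100 + 80 + 100)/4 = (b + j) - 1/4*81 = (b + j) - 81/4 = -81/4 + b + j)
-109 + m(10, 7)*(-65) = -109 + (-81/4 + 10 + 7)*(-65) = -109 - 13/4*(-65) = -109 + 845/4 = 409/4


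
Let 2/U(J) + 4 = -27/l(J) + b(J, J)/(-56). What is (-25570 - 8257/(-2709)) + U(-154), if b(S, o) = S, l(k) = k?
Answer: -22927017707/896679 ≈ -25569.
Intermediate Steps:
U(J) = 2/(-4 - 27/J - J/56) (U(J) = 2/(-4 + (-27/J + J/(-56))) = 2/(-4 + (-27/J + J*(-1/56))) = 2/(-4 + (-27/J - J/56)) = 2/(-4 - 27/J - J/56))
(-25570 - 8257/(-2709)) + U(-154) = (-25570 - 8257/(-2709)) - 112*(-154)/(1512 + (-154)² + 224*(-154)) = (-25570 - 8257*(-1/2709)) - 112*(-154)/(1512 + 23716 - 34496) = (-25570 + 8257/2709) - 112*(-154)/(-9268) = -69260873/2709 - 112*(-154)*(-1/9268) = -69260873/2709 - 616/331 = -22927017707/896679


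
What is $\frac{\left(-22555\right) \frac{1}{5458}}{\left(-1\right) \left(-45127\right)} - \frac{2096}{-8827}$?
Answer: $\frac{516052342951}{2174118046282} \approx 0.23736$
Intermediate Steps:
$\frac{\left(-22555\right) \frac{1}{5458}}{\left(-1\right) \left(-45127\right)} - \frac{2096}{-8827} = \frac{\left(-22555\right) \frac{1}{5458}}{45127} - - \frac{2096}{8827} = \left(- \frac{22555}{5458}\right) \frac{1}{45127} + \frac{2096}{8827} = - \frac{22555}{246303166} + \frac{2096}{8827} = \frac{516052342951}{2174118046282}$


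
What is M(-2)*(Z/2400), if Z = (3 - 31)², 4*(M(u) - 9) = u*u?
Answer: 49/15 ≈ 3.2667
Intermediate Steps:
M(u) = 9 + u²/4 (M(u) = 9 + (u*u)/4 = 9 + u²/4)
Z = 784 (Z = (-28)² = 784)
M(-2)*(Z/2400) = (9 + (¼)*(-2)²)*(784/2400) = (9 + (¼)*4)*(784*(1/2400)) = (9 + 1)*(49/150) = 10*(49/150) = 49/15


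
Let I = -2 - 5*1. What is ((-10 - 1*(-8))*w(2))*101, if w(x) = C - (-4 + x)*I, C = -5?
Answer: 3838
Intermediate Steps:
I = -7 (I = -2 - 5 = -7)
w(x) = -33 + 7*x (w(x) = -5 - (-4 + x)*(-7) = -5 - (28 - 7*x) = -5 + (-28 + 7*x) = -33 + 7*x)
((-10 - 1*(-8))*w(2))*101 = ((-10 - 1*(-8))*(-33 + 7*2))*101 = ((-10 + 8)*(-33 + 14))*101 = -2*(-19)*101 = 38*101 = 3838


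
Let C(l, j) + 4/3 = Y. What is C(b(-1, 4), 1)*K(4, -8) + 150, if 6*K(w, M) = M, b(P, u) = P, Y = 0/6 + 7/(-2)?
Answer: 1408/9 ≈ 156.44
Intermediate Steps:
Y = -7/2 (Y = 0*(⅙) + 7*(-½) = 0 - 7/2 = -7/2 ≈ -3.5000)
K(w, M) = M/6
C(l, j) = -29/6 (C(l, j) = -4/3 - 7/2 = -29/6)
C(b(-1, 4), 1)*K(4, -8) + 150 = -29*(-8)/36 + 150 = -29/6*(-4/3) + 150 = 58/9 + 150 = 1408/9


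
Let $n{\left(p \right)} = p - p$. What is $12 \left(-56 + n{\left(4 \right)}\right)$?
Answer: $-672$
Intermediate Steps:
$n{\left(p \right)} = 0$
$12 \left(-56 + n{\left(4 \right)}\right) = 12 \left(-56 + 0\right) = 12 \left(-56\right) = -672$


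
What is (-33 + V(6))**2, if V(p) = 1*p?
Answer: 729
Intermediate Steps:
V(p) = p
(-33 + V(6))**2 = (-33 + 6)**2 = (-27)**2 = 729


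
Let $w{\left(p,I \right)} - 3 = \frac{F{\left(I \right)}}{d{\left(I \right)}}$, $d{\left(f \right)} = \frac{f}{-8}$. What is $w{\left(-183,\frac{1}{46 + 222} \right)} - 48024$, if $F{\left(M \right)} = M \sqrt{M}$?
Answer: $-48021 - \frac{4 \sqrt{67}}{67} \approx -48022.0$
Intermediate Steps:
$F{\left(M \right)} = M^{\frac{3}{2}}$
$d{\left(f \right)} = - \frac{f}{8}$ ($d{\left(f \right)} = f \left(- \frac{1}{8}\right) = - \frac{f}{8}$)
$w{\left(p,I \right)} = 3 - 8 \sqrt{I}$ ($w{\left(p,I \right)} = 3 + \frac{I^{\frac{3}{2}}}{\left(- \frac{1}{8}\right) I} = 3 + I^{\frac{3}{2}} \left(- \frac{8}{I}\right) = 3 - 8 \sqrt{I}$)
$w{\left(-183,\frac{1}{46 + 222} \right)} - 48024 = \left(3 - 8 \sqrt{\frac{1}{46 + 222}}\right) - 48024 = \left(3 - 8 \sqrt{\frac{1}{268}}\right) - 48024 = \left(3 - \frac{8}{2 \sqrt{67}}\right) - 48024 = \left(3 - 8 \frac{\sqrt{67}}{134}\right) - 48024 = \left(3 - \frac{4 \sqrt{67}}{67}\right) - 48024 = -48021 - \frac{4 \sqrt{67}}{67}$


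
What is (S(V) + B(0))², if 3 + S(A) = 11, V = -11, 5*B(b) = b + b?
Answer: 64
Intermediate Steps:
B(b) = 2*b/5 (B(b) = (b + b)/5 = (2*b)/5 = 2*b/5)
S(A) = 8 (S(A) = -3 + 11 = 8)
(S(V) + B(0))² = (8 + (⅖)*0)² = (8 + 0)² = 8² = 64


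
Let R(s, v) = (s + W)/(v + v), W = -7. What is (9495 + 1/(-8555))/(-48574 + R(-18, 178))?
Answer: -28917781744/147936216795 ≈ -0.19547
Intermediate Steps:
R(s, v) = (-7 + s)/(2*v) (R(s, v) = (s - 7)/(v + v) = (-7 + s)/((2*v)) = (-7 + s)*(1/(2*v)) = (-7 + s)/(2*v))
(9495 + 1/(-8555))/(-48574 + R(-18, 178)) = (9495 + 1/(-8555))/(-48574 + (½)*(-7 - 18)/178) = (9495 - 1/8555)/(-48574 + (½)*(1/178)*(-25)) = 81229724/(8555*(-48574 - 25/356)) = 81229724/(8555*(-17292369/356)) = (81229724/8555)*(-356/17292369) = -28917781744/147936216795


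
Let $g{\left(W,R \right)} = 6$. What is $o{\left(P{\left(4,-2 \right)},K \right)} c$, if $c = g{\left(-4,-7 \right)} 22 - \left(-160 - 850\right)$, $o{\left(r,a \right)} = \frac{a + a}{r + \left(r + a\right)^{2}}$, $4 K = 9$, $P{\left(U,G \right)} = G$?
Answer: $- \frac{82224}{31} \approx -2652.4$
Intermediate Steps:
$K = \frac{9}{4}$ ($K = \frac{1}{4} \cdot 9 = \frac{9}{4} \approx 2.25$)
$o{\left(r,a \right)} = \frac{2 a}{r + \left(a + r\right)^{2}}$
$c = 1142$ ($c = 6 \cdot 22 - \left(-160 - 850\right) = 132 - \left(-160 - 850\right) = 132 - -1010 = 132 + 1010 = 1142$)
$o{\left(P{\left(4,-2 \right)},K \right)} c = 2 \cdot \frac{9}{4} \frac{1}{-2 + \left(\frac{9}{4} - 2\right)^{2}} \cdot 1142 = 2 \cdot \frac{9}{4} \frac{1}{-2 + \left(\frac{1}{4}\right)^{2}} \cdot 1142 = 2 \cdot \frac{9}{4} \frac{1}{-2 + \frac{1}{16}} \cdot 1142 = 2 \cdot \frac{9}{4} \frac{1}{- \frac{31}{16}} \cdot 1142 = 2 \cdot \frac{9}{4} \left(- \frac{16}{31}\right) 1142 = \left(- \frac{72}{31}\right) 1142 = - \frac{82224}{31}$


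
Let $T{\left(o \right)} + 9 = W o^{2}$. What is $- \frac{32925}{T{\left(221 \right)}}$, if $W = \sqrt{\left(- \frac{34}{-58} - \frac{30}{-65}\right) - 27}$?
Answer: $\frac{8593425}{1795321314757} + \frac{247398450 i \sqrt{922142}}{1795321314757} \approx 4.7866 \cdot 10^{-6} + 0.13233 i$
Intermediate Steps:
$W = \frac{2 i \sqrt{922142}}{377}$ ($W = \sqrt{\left(\left(-34\right) \left(- \frac{1}{58}\right) - - \frac{6}{13}\right) - 27} = \sqrt{\left(\frac{17}{29} + \frac{6}{13}\right) - 27} = \sqrt{\frac{395}{377} - 27} = \sqrt{- \frac{9784}{377}} = \frac{2 i \sqrt{922142}}{377} \approx 5.0943 i$)
$T{\left(o \right)} = -9 + \frac{2 i \sqrt{922142} o^{2}}{377}$ ($T{\left(o \right)} = -9 + \frac{2 i \sqrt{922142}}{377} o^{2} = -9 + \frac{2 i \sqrt{922142} o^{2}}{377}$)
$- \frac{32925}{T{\left(221 \right)}} = - \frac{32925}{-9 + \frac{2 i \sqrt{922142} \cdot 221^{2}}{377}} = - \frac{32925}{-9 + \frac{2}{377} i \sqrt{922142} \cdot 48841} = - \frac{32925}{-9 + \frac{7514 i \sqrt{922142}}{29}}$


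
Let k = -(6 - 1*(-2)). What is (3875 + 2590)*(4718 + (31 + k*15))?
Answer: 29926485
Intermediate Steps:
k = -8 (k = -(6 + 2) = -1*8 = -8)
(3875 + 2590)*(4718 + (31 + k*15)) = (3875 + 2590)*(4718 + (31 - 8*15)) = 6465*(4718 + (31 - 120)) = 6465*(4718 - 89) = 6465*4629 = 29926485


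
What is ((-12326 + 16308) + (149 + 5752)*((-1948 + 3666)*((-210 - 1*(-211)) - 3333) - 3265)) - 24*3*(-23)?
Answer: -33798803903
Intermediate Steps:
((-12326 + 16308) + (149 + 5752)*((-1948 + 3666)*((-210 - 1*(-211)) - 3333) - 3265)) - 24*3*(-23) = (3982 + 5901*(1718*((-210 + 211) - 3333) - 3265)) - 72*(-23) = (3982 + 5901*(1718*(1 - 3333) - 3265)) - 1*(-1656) = (3982 + 5901*(1718*(-3332) - 3265)) + 1656 = (3982 + 5901*(-5724376 - 3265)) + 1656 = (3982 + 5901*(-5727641)) + 1656 = (3982 - 33798809541) + 1656 = -33798805559 + 1656 = -33798803903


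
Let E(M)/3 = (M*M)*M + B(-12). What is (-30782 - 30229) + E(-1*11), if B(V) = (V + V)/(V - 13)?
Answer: -1625028/25 ≈ -65001.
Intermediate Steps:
B(V) = 2*V/(-13 + V) (B(V) = (2*V)/(-13 + V) = 2*V/(-13 + V))
E(M) = 72/25 + 3*M**3 (E(M) = 3*((M*M)*M + 2*(-12)/(-13 - 12)) = 3*(M**2*M + 2*(-12)/(-25)) = 3*(M**3 + 2*(-12)*(-1/25)) = 3*(M**3 + 24/25) = 3*(24/25 + M**3) = 72/25 + 3*M**3)
(-30782 - 30229) + E(-1*11) = (-30782 - 30229) + (72/25 + 3*(-1*11)**3) = -61011 + (72/25 + 3*(-11)**3) = -61011 + (72/25 + 3*(-1331)) = -61011 + (72/25 - 3993) = -61011 - 99753/25 = -1625028/25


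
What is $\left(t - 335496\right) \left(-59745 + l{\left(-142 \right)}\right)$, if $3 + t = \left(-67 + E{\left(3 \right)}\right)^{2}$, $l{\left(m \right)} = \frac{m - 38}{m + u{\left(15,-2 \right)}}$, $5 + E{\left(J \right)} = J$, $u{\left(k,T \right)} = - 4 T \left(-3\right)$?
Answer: $\frac{1640045403810}{83} \approx 1.976 \cdot 10^{10}$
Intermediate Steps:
$u{\left(k,T \right)} = 12 T$
$E{\left(J \right)} = -5 + J$
$l{\left(m \right)} = \frac{-38 + m}{-24 + m}$ ($l{\left(m \right)} = \frac{m - 38}{m + 12 \left(-2\right)} = \frac{-38 + m}{m - 24} = \frac{-38 + m}{-24 + m}$)
$t = 4758$ ($t = -3 + \left(-67 + \left(-5 + 3\right)\right)^{2} = -3 + \left(-67 - 2\right)^{2} = -3 + \left(-69\right)^{2} = -3 + 4761 = 4758$)
$\left(t - 335496\right) \left(-59745 + l{\left(-142 \right)}\right) = \left(4758 - 335496\right) \left(-59745 + \frac{-38 - 142}{-24 - 142}\right) = - 330738 \left(-59745 + \frac{1}{-166} \left(-180\right)\right) = - 330738 \left(-59745 - - \frac{90}{83}\right) = - 330738 \left(-59745 + \frac{90}{83}\right) = \left(-330738\right) \left(- \frac{4958745}{83}\right) = \frac{1640045403810}{83}$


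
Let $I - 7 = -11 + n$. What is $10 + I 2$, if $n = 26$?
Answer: $54$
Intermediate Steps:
$I = 22$ ($I = 7 + \left(-11 + 26\right) = 7 + 15 = 22$)
$10 + I 2 = 10 + 22 \cdot 2 = 10 + 44 = 54$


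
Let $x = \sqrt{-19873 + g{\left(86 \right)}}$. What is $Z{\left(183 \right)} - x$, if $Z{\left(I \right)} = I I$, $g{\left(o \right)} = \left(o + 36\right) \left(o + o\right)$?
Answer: $33489 - \sqrt{1111} \approx 33456.0$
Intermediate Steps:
$g{\left(o \right)} = 2 o \left(36 + o\right)$ ($g{\left(o \right)} = \left(36 + o\right) 2 o = 2 o \left(36 + o\right)$)
$Z{\left(I \right)} = I^{2}$
$x = \sqrt{1111}$ ($x = \sqrt{-19873 + 2 \cdot 86 \left(36 + 86\right)} = \sqrt{-19873 + 2 \cdot 86 \cdot 122} = \sqrt{-19873 + 20984} = \sqrt{1111} \approx 33.332$)
$Z{\left(183 \right)} - x = 183^{2} - \sqrt{1111} = 33489 - \sqrt{1111}$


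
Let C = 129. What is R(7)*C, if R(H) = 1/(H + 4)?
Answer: 129/11 ≈ 11.727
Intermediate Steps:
R(H) = 1/(4 + H)
R(7)*C = 129/(4 + 7) = 129/11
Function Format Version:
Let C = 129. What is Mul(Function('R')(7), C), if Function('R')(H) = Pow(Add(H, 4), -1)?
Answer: Rational(129, 11) ≈ 11.727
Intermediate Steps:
Function('R')(H) = Pow(Add(4, H), -1)
Mul(Function('R')(7), C) = Mul(Pow(Add(4, 7), -1), 129) = Mul(Pow(11, -1), 129) = Mul(Rational(1, 11), 129) = Rational(129, 11)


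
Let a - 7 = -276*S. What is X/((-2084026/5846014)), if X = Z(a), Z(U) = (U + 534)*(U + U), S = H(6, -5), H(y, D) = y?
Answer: -10748685950890/1042013 ≈ -1.0315e+7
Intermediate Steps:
S = 6
a = -1649 (a = 7 - 276*6 = 7 - 1656 = -1649)
Z(U) = 2*U*(534 + U) (Z(U) = (534 + U)*(2*U) = 2*U*(534 + U))
X = 3677270 (X = 2*(-1649)*(534 - 1649) = 2*(-1649)*(-1115) = 3677270)
X/((-2084026/5846014)) = 3677270/((-2084026/5846014)) = 3677270/((-2084026*1/5846014)) = 3677270/(-1042013/2923007) = 3677270*(-2923007/1042013) = -10748685950890/1042013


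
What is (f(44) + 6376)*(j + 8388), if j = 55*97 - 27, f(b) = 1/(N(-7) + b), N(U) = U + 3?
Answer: 436630192/5 ≈ 8.7326e+7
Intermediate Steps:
N(U) = 3 + U
f(b) = 1/(-4 + b) (f(b) = 1/((3 - 7) + b) = 1/(-4 + b))
j = 5308 (j = 5335 - 27 = 5308)
(f(44) + 6376)*(j + 8388) = (1/(-4 + 44) + 6376)*(5308 + 8388) = (1/40 + 6376)*13696 = (255041/40)*13696 = 436630192/5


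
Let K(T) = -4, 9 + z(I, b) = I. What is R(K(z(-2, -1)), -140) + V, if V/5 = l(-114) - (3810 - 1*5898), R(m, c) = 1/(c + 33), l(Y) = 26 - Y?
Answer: 1191979/107 ≈ 11140.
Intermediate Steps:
z(I, b) = -9 + I
R(m, c) = 1/(33 + c)
V = 11140 (V = 5*((26 - 1*(-114)) - (3810 - 1*5898)) = 5*((26 + 114) - (3810 - 5898)) = 5*(140 - 1*(-2088)) = 5*(140 + 2088) = 5*2228 = 11140)
R(K(z(-2, -1)), -140) + V = 1/(33 - 140) + 11140 = 1/(-107) + 11140 = -1/107 + 11140 = 1191979/107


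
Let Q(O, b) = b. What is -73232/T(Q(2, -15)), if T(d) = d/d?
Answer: -73232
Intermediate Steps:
T(d) = 1
-73232/T(Q(2, -15)) = -73232/1 = -73232*1 = -73232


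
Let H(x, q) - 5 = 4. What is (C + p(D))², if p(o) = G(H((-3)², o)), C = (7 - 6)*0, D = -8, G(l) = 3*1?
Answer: 9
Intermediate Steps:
H(x, q) = 9 (H(x, q) = 5 + 4 = 9)
G(l) = 3
C = 0 (C = 1*0 = 0)
p(o) = 3
(C + p(D))² = (0 + 3)² = 3² = 9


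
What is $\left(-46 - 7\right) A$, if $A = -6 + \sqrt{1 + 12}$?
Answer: $318 - 53 \sqrt{13} \approx 126.91$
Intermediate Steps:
$A = -6 + \sqrt{13} \approx -2.3944$
$\left(-46 - 7\right) A = \left(-46 - 7\right) \left(-6 + \sqrt{13}\right) = - 53 \left(-6 + \sqrt{13}\right) = 318 - 53 \sqrt{13}$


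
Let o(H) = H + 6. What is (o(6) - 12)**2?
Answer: 0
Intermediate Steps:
o(H) = 6 + H
(o(6) - 12)**2 = ((6 + 6) - 12)**2 = (12 - 12)**2 = 0**2 = 0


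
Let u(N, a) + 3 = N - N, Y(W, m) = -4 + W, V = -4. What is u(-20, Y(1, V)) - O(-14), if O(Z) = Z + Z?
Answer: 25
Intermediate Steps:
u(N, a) = -3 (u(N, a) = -3 + (N - N) = -3 + 0 = -3)
O(Z) = 2*Z
u(-20, Y(1, V)) - O(-14) = -3 - 2*(-14) = -3 - 1*(-28) = -3 + 28 = 25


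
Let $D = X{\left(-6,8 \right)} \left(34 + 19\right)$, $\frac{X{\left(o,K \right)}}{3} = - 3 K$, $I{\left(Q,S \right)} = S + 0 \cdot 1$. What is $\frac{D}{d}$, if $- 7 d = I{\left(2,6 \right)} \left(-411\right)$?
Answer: $- \frac{1484}{137} \approx -10.832$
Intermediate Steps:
$I{\left(Q,S \right)} = S$ ($I{\left(Q,S \right)} = S + 0 = S$)
$d = \frac{2466}{7}$ ($d = - \frac{6 \left(-411\right)}{7} = \left(- \frac{1}{7}\right) \left(-2466\right) = \frac{2466}{7} \approx 352.29$)
$X{\left(o,K \right)} = - 9 K$ ($X{\left(o,K \right)} = 3 \left(- 3 K\right) = - 9 K$)
$D = -3816$ ($D = \left(-9\right) 8 \left(34 + 19\right) = \left(-72\right) 53 = -3816$)
$\frac{D}{d} = - \frac{3816}{\frac{2466}{7}} = \left(-3816\right) \frac{7}{2466} = - \frac{1484}{137}$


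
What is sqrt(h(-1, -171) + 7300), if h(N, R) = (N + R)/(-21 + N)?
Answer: sqrt(884246)/11 ≈ 85.486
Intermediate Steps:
h(N, R) = (N + R)/(-21 + N)
sqrt(h(-1, -171) + 7300) = sqrt((-1 - 171)/(-21 - 1) + 7300) = sqrt(-172/(-22) + 7300) = sqrt(-1/22*(-172) + 7300) = sqrt(86/11 + 7300) = sqrt(80386/11) = sqrt(884246)/11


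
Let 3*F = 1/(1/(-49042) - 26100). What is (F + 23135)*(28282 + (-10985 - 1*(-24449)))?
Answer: 3708636837201779798/3839988603 ≈ 9.6579e+8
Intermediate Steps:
F = -49042/3839988603 (F = 1/(3*(1/(-49042) - 26100)) = 1/(3*(-1/49042 - 26100)) = 1/(3*(-1279996201/49042)) = (⅓)*(-49042/1279996201) = -49042/3839988603 ≈ -1.2771e-5)
(F + 23135)*(28282 + (-10985 - 1*(-24449))) = (-49042/3839988603 + 23135)*(28282 + (-10985 - 1*(-24449))) = 88838136281363*(28282 + (-10985 + 24449))/3839988603 = 88838136281363*(28282 + 13464)/3839988603 = (88838136281363/3839988603)*41746 = 3708636837201779798/3839988603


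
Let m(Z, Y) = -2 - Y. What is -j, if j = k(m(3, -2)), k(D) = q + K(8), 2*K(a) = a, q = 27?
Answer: -31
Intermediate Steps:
K(a) = a/2
k(D) = 31 (k(D) = 27 + (1/2)*8 = 27 + 4 = 31)
j = 31
-j = -1*31 = -31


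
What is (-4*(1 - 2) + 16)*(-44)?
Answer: -880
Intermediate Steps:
(-4*(1 - 2) + 16)*(-44) = (-4*(-1) + 16)*(-44) = (4 + 16)*(-44) = 20*(-44) = -880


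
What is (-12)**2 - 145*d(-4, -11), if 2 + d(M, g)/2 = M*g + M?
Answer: -10876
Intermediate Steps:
d(M, g) = -4 + 2*M + 2*M*g (d(M, g) = -4 + 2*(M*g + M) = -4 + 2*(M + M*g) = -4 + (2*M + 2*M*g) = -4 + 2*M + 2*M*g)
(-12)**2 - 145*d(-4, -11) = (-12)**2 - 145*(-4 + 2*(-4) + 2*(-4)*(-11)) = 144 - 145*(-4 - 8 + 88) = 144 - 145*76 = 144 - 11020 = -10876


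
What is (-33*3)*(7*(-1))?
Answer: 693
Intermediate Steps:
(-33*3)*(7*(-1)) = -99*(-7) = 693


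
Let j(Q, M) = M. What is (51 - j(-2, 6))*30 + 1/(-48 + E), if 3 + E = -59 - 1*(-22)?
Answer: 118799/88 ≈ 1350.0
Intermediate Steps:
E = -40 (E = -3 + (-59 - 1*(-22)) = -3 + (-59 + 22) = -3 - 37 = -40)
(51 - j(-2, 6))*30 + 1/(-48 + E) = (51 - 1*6)*30 + 1/(-48 - 40) = (51 - 6)*30 + 1/(-88) = 45*30 - 1/88 = 1350 - 1/88 = 118799/88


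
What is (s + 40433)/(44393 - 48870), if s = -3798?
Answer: -36635/4477 ≈ -8.1829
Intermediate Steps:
(s + 40433)/(44393 - 48870) = (-3798 + 40433)/(44393 - 48870) = 36635/(-4477) = 36635*(-1/4477) = -36635/4477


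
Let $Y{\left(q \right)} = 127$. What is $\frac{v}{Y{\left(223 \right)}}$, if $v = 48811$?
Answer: $\frac{48811}{127} \approx 384.34$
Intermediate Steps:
$\frac{v}{Y{\left(223 \right)}} = \frac{48811}{127}$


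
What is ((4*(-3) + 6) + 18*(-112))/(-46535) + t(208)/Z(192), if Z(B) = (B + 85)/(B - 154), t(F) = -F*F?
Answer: -76504469026/12890195 ≈ -5935.1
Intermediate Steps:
t(F) = -F²
Z(B) = (85 + B)/(-154 + B)
((4*(-3) + 6) + 18*(-112))/(-46535) + t(208)/Z(192) = ((4*(-3) + 6) + 18*(-112))/(-46535) + (-1*208²)/(((85 + 192)/(-154 + 192))) = ((-12 + 6) - 2016)*(-1/46535) + (-1*43264)/((277/38)) = (-6 - 2016)*(-1/46535) - 43264/((1/38)*277) = -2022*(-1/46535) - 43264/277/38 = 2022/46535 - 43264*38/277 = 2022/46535 - 1644032/277 = -76504469026/12890195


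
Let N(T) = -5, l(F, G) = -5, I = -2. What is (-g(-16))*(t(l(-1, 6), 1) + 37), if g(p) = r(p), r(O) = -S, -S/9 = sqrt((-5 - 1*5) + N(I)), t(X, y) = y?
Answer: -342*I*sqrt(15) ≈ -1324.6*I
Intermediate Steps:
S = -9*I*sqrt(15) (S = -9*sqrt((-5 - 1*5) - 5) = -9*sqrt((-5 - 5) - 5) = -9*sqrt(-10 - 5) = -9*I*sqrt(15) ≈ -34.857*I)
r(O) = 9*I*sqrt(15) (r(O) = -(-9)*I*sqrt(15) = 9*I*sqrt(15))
g(p) = 9*I*sqrt(15)
(-g(-16))*(t(l(-1, 6), 1) + 37) = (-9*I*sqrt(15))*(1 + 37) = -9*I*sqrt(15)*38 = -342*I*sqrt(15)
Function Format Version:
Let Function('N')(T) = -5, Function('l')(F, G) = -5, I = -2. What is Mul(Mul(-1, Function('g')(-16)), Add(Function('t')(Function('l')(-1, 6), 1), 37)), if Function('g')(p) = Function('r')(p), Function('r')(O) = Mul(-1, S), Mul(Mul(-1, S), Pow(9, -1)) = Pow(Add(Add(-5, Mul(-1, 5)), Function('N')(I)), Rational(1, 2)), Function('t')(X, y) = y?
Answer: Mul(-342, I, Pow(15, Rational(1, 2))) ≈ Mul(-1324.6, I)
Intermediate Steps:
S = Mul(-9, I, Pow(15, Rational(1, 2))) (S = Mul(-9, Pow(Add(Add(-5, Mul(-1, 5)), -5), Rational(1, 2))) = Mul(-9, Pow(Add(Add(-5, -5), -5), Rational(1, 2))) = Mul(-9, Pow(Add(-10, -5), Rational(1, 2))) = Mul(-9, Pow(-15, Rational(1, 2))) = Mul(-9, Mul(I, Pow(15, Rational(1, 2)))) = Mul(-9, I, Pow(15, Rational(1, 2))) ≈ Mul(-34.857, I))
Function('r')(O) = Mul(9, I, Pow(15, Rational(1, 2))) (Function('r')(O) = Mul(-1, Mul(-9, I, Pow(15, Rational(1, 2)))) = Mul(9, I, Pow(15, Rational(1, 2))))
Function('g')(p) = Mul(9, I, Pow(15, Rational(1, 2)))
Mul(Mul(-1, Function('g')(-16)), Add(Function('t')(Function('l')(-1, 6), 1), 37)) = Mul(Mul(-1, Mul(9, I, Pow(15, Rational(1, 2)))), Add(1, 37)) = Mul(Mul(-9, I, Pow(15, Rational(1, 2))), 38) = Mul(-342, I, Pow(15, Rational(1, 2)))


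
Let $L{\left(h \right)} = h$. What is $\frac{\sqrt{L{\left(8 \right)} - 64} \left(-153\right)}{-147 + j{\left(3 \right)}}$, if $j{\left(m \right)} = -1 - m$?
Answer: $\frac{306 i \sqrt{14}}{151} \approx 7.5824 i$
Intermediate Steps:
$\frac{\sqrt{L{\left(8 \right)} - 64} \left(-153\right)}{-147 + j{\left(3 \right)}} = \frac{\sqrt{8 - 64} \left(-153\right)}{-147 - 4} = \frac{\sqrt{-56} \left(-153\right)}{-147 - 4} = \frac{2 i \sqrt{14} \left(-153\right)}{-147 - 4} = \frac{\left(-306\right) i \sqrt{14}}{-151} = - 306 i \sqrt{14} \left(- \frac{1}{151}\right) = \frac{306 i \sqrt{14}}{151}$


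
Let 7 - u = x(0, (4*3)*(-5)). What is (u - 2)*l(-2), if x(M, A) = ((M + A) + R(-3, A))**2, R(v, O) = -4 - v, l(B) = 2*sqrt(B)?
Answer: -7432*I*sqrt(2) ≈ -10510.0*I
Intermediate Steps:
x(M, A) = (-1 + A + M)**2 (x(M, A) = ((M + A) + (-4 - 1*(-3)))**2 = ((A + M) + (-4 + 3))**2 = ((A + M) - 1)**2 = (-1 + A + M)**2)
u = -3714 (u = 7 - (-1 + (4*3)*(-5) + 0)**2 = 7 - (-1 + 12*(-5) + 0)**2 = 7 - (-1 - 60 + 0)**2 = 7 - 1*(-61)**2 = 7 - 1*3721 = 7 - 3721 = -3714)
(u - 2)*l(-2) = (-3714 - 2)*(2*sqrt(-2)) = -7432*I*sqrt(2)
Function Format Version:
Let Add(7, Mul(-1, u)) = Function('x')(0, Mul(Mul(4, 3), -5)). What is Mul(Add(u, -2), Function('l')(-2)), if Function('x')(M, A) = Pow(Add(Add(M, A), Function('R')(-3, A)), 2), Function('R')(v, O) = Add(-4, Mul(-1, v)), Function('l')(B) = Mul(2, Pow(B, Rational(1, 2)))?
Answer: Mul(-7432, I, Pow(2, Rational(1, 2))) ≈ Mul(-10510., I)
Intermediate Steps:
Function('x')(M, A) = Pow(Add(-1, A, M), 2) (Function('x')(M, A) = Pow(Add(Add(M, A), Add(-4, Mul(-1, -3))), 2) = Pow(Add(Add(A, M), Add(-4, 3)), 2) = Pow(Add(Add(A, M), -1), 2) = Pow(Add(-1, A, M), 2))
u = -3714 (u = Add(7, Mul(-1, Pow(Add(-1, Mul(Mul(4, 3), -5), 0), 2))) = Add(7, Mul(-1, Pow(Add(-1, Mul(12, -5), 0), 2))) = Add(7, Mul(-1, Pow(Add(-1, -60, 0), 2))) = Add(7, Mul(-1, Pow(-61, 2))) = Add(7, Mul(-1, 3721)) = Add(7, -3721) = -3714)
Mul(Add(u, -2), Function('l')(-2)) = Mul(Add(-3714, -2), Mul(2, Pow(-2, Rational(1, 2)))) = Mul(-3716, Mul(2, Mul(I, Pow(2, Rational(1, 2))))) = Mul(-3716, Mul(2, I, Pow(2, Rational(1, 2)))) = Mul(-7432, I, Pow(2, Rational(1, 2)))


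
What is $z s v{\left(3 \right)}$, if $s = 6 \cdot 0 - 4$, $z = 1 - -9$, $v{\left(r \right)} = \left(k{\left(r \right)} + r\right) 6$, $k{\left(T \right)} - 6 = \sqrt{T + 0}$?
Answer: $-2160 - 240 \sqrt{3} \approx -2575.7$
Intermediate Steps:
$k{\left(T \right)} = 6 + \sqrt{T}$ ($k{\left(T \right)} = 6 + \sqrt{T + 0} = 6 + \sqrt{T}$)
$v{\left(r \right)} = 36 + 6 r + 6 \sqrt{r}$ ($v{\left(r \right)} = \left(\left(6 + \sqrt{r}\right) + r\right) 6 = \left(6 + r + \sqrt{r}\right) 6 = 36 + 6 r + 6 \sqrt{r}$)
$z = 10$ ($z = 1 + 9 = 10$)
$s = -4$ ($s = 0 - 4 = -4$)
$z s v{\left(3 \right)} = 10 \left(-4\right) \left(36 + 6 \cdot 3 + 6 \sqrt{3}\right) = - 40 \left(36 + 18 + 6 \sqrt{3}\right) = - 40 \left(54 + 6 \sqrt{3}\right) = -2160 - 240 \sqrt{3}$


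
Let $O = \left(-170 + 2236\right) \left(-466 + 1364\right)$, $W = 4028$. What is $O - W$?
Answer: $1851240$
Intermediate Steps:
$O = 1855268$ ($O = 2066 \cdot 898 = 1855268$)
$O - W = 1855268 - 4028 = 1851240$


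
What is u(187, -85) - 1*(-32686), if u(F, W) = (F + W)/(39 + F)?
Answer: 3693569/113 ≈ 32686.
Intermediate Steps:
u(F, W) = (F + W)/(39 + F)
u(187, -85) - 1*(-32686) = (187 - 85)/(39 + 187) - 1*(-32686) = 102/226 + 32686 = (1/226)*102 + 32686 = 51/113 + 32686 = 3693569/113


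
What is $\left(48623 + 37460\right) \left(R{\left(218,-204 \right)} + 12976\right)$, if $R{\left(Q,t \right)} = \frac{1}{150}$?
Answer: $\frac{167552037283}{150} \approx 1.117 \cdot 10^{9}$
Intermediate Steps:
$R{\left(Q,t \right)} = \frac{1}{150}$
$\left(48623 + 37460\right) \left(R{\left(218,-204 \right)} + 12976\right) = \left(48623 + 37460\right) \left(\frac{1}{150} + 12976\right) = 86083 \cdot \frac{1946401}{150} = \frac{167552037283}{150}$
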